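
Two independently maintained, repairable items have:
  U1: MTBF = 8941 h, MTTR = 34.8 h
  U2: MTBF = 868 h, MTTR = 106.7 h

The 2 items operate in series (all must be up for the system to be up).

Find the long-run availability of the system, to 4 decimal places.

0.8871

A(U1) = MTBF/(MTBF+MTTR) = 8941/(8941+34.8) = 0.996123
A(U2) = MTBF/(MTBF+MTTR) = 868/(868+106.7) = 0.890530
Series availability: 0.996123 × 0.890530 = 0.8871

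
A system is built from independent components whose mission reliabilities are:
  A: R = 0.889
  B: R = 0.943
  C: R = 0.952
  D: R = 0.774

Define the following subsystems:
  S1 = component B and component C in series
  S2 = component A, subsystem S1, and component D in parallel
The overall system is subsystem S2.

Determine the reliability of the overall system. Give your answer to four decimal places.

0.9974

Series (B and C): 0.943000 × 0.952000 = 0.897736
Parallel (A, [0.897736], and D): 1 − (1 − 0.889000)(1 − 0.897736)(1 − 0.774000) = 0.9974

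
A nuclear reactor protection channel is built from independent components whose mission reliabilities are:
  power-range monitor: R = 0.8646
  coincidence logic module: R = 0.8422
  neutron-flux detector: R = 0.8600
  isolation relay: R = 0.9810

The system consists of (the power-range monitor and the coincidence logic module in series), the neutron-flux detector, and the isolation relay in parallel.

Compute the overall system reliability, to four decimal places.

Series (power-range monitor and coincidence logic module): 0.864600 × 0.842200 = 0.728166
Parallel ([0.728166], neutron-flux detector, and isolation relay): 1 − (1 − 0.728166)(1 − 0.860000)(1 − 0.981000) = 0.9993

0.9993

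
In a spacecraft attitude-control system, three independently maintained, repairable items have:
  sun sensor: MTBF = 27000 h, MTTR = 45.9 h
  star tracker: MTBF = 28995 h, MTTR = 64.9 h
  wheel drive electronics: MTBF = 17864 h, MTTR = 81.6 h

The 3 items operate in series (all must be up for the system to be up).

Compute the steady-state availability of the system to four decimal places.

0.9915

A(sun sensor) = MTBF/(MTBF+MTTR) = 27000/(27000+45.9) = 0.998303
A(star tracker) = MTBF/(MTBF+MTTR) = 28995/(28995+64.9) = 0.997767
A(wheel drive electronics) = MTBF/(MTBF+MTTR) = 17864/(17864+81.6) = 0.995453
Series availability: 0.998303 × 0.997767 × 0.995453 = 0.9915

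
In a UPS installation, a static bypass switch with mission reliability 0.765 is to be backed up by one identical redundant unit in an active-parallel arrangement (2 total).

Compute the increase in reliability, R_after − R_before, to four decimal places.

0.1798

R_before = 0.765
R_after = 1 − (1 − 0.765)^2 = 0.9448
ΔR = 0.9448 − 0.765 = 0.1798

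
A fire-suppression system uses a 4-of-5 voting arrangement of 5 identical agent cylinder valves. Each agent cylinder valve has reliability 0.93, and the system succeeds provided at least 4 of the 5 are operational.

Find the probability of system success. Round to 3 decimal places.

0.958

R = Σ_{i=4}^{5} C(5,i) p^i (1−p)^{5−i} with p = 0.93
C(5,4)·0.93^4·0.07^1 = 0.26182
C(5,5)·0.93^5·0.07^0 = 0.69569
Sum = 0.958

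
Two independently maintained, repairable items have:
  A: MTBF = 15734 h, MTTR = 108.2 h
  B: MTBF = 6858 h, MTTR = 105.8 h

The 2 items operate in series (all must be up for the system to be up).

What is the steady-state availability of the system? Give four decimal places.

A(A) = MTBF/(MTBF+MTTR) = 15734/(15734+108.2) = 0.993170
A(B) = MTBF/(MTBF+MTTR) = 6858/(6858+105.8) = 0.984807
Series availability: 0.993170 × 0.984807 = 0.9781

0.9781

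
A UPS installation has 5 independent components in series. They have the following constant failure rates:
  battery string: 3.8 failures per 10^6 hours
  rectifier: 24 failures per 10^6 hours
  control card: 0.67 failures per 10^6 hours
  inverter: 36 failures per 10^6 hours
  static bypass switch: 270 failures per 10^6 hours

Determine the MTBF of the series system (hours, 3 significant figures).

2990

Series of exponential components: λ_sys = Σ λ_i
λ_sys = 0.0000038 + 0.000024 + 0.00000067 + 0.000036 + 0.00027 = 3.3447e-04 /h
MTBF = 1 / λ_sys = 2990 h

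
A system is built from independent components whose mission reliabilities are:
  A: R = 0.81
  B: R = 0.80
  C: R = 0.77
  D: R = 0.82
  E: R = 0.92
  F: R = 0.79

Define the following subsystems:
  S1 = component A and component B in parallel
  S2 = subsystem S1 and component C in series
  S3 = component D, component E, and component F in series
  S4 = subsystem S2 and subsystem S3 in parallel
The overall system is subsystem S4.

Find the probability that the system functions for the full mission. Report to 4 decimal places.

Parallel (A and B): 1 − (1 − 0.810000)(1 − 0.800000) = 0.962000
Series ([0.962000] and C): 0.962000 × 0.770000 = 0.740740
Series (D, E, and F): 0.820000 × 0.920000 × 0.790000 = 0.595976
Parallel ([0.740740] and [0.595976]): 1 − (1 − 0.740740)(1 − 0.595976) = 0.8953

0.8953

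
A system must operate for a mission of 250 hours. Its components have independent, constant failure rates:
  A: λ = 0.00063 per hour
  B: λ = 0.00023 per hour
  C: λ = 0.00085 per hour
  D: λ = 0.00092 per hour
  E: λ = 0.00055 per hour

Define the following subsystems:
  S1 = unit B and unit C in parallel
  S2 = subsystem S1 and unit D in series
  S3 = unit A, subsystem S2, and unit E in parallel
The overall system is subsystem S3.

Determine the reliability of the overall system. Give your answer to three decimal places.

0.996

R(A) = exp(−0.00063 × 250) = 0.85428
R(B) = exp(−0.00023 × 250) = 0.94412
R(C) = exp(−0.00085 × 250) = 0.80856
R(D) = exp(−0.00092 × 250) = 0.79453
R(E) = exp(−0.00055 × 250) = 0.87153
Parallel (B and C): 1 − (1 − 0.94412)(1 − 0.80856) = 0.98930
Series ([0.98930] and D): 0.98930 × 0.79453 = 0.78603
Parallel (A, [0.78603], and E): 1 − (1 − 0.85428)(1 − 0.78603)(1 − 0.87153) = 0.996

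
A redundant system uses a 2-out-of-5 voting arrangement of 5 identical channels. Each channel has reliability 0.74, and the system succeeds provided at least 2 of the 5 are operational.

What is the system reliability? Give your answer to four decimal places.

0.9819

R = Σ_{i=2}^{5} C(5,i) p^i (1−p)^{5−i} with p = 0.74
C(5,2)·0.74^2·0.26^3 = 0.096246
C(5,3)·0.74^3·0.26^2 = 0.273931
C(5,4)·0.74^4·0.26^1 = 0.389825
C(5,5)·0.74^5·0.26^0 = 0.221901
Sum = 0.9819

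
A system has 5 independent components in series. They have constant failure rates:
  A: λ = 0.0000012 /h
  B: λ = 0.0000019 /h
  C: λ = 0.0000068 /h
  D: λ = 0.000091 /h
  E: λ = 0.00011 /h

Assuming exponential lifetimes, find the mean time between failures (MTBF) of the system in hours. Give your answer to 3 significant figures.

Series of exponential components: λ_sys = Σ λ_i
λ_sys = 0.0000012 + 0.0000019 + 0.0000068 + 0.000091 + 0.00011 = 2.1090e-04 /h
MTBF = 1 / λ_sys = 4740 h

4740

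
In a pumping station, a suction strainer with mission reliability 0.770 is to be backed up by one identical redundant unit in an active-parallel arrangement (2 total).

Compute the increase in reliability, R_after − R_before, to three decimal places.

R_before = 0.770
R_after = 1 − (1 − 0.770)^2 = 0.947
ΔR = 0.947 − 0.770 = 0.177

0.177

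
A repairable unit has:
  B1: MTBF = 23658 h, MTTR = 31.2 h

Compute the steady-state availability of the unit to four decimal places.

A(B1) = MTBF/(MTBF+MTTR) = 23658/(23658+31.2) = 0.9987

0.9987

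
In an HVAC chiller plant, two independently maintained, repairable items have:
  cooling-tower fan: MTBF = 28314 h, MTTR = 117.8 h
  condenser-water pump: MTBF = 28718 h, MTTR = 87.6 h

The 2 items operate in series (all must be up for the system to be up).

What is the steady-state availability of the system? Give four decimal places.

0.9928

A(cooling-tower fan) = MTBF/(MTBF+MTTR) = 28314/(28314+117.8) = 0.995857
A(condenser-water pump) = MTBF/(MTBF+MTTR) = 28718/(28718+87.6) = 0.996959
Series availability: 0.995857 × 0.996959 = 0.9928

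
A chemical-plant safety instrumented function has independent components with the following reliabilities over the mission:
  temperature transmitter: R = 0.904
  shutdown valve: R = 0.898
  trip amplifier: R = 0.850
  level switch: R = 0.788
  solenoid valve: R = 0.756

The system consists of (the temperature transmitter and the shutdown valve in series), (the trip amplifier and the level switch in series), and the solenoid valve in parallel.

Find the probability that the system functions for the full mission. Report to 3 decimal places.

Series (temperature transmitter and shutdown valve): 0.90400 × 0.89800 = 0.81179
Series (trip amplifier and level switch): 0.85000 × 0.78800 = 0.66980
Parallel ([0.81179], [0.66980], and solenoid valve): 1 − (1 − 0.81179)(1 − 0.66980)(1 − 0.75600) = 0.985

0.985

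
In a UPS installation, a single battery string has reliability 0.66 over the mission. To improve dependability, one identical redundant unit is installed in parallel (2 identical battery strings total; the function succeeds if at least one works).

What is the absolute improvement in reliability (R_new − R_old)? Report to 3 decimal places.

R_before = 0.66
R_after = 1 − (1 − 0.66)^2 = 0.884
ΔR = 0.884 − 0.66 = 0.224

0.224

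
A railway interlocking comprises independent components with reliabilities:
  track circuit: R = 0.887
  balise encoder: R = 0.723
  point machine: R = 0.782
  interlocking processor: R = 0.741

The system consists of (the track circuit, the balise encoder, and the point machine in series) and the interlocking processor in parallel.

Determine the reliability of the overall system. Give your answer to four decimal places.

0.8709

Series (track circuit, balise encoder, and point machine): 0.887000 × 0.723000 × 0.782000 = 0.501497
Parallel ([0.501497] and interlocking processor): 1 − (1 − 0.501497)(1 − 0.741000) = 0.8709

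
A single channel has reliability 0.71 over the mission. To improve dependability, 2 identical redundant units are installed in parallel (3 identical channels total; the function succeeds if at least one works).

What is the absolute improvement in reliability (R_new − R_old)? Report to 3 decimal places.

0.266

R_before = 0.71
R_after = 1 − (1 − 0.71)^3 = 0.976
ΔR = 0.976 − 0.71 = 0.266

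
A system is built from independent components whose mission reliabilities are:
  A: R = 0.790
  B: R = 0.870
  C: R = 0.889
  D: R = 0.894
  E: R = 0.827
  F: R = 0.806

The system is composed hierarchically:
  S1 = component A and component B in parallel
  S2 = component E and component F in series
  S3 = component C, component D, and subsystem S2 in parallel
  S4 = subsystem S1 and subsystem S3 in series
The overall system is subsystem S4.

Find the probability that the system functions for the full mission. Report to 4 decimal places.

0.9689

Parallel (A and B): 1 − (1 − 0.790000)(1 − 0.870000) = 0.972700
Series (E and F): 0.827000 × 0.806000 = 0.666562
Parallel (C, D, and [0.666562]): 1 − (1 − 0.889000)(1 − 0.894000)(1 − 0.666562) = 0.996077
Series ([0.972700] and [0.996077]): 0.972700 × 0.996077 = 0.9689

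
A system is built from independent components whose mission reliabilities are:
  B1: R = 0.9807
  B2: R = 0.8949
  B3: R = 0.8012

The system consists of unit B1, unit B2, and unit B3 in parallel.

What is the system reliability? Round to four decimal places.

0.9996

Parallel (B1, B2, and B3): 1 − (1 − 0.980700)(1 − 0.894900)(1 − 0.801200) = 0.9996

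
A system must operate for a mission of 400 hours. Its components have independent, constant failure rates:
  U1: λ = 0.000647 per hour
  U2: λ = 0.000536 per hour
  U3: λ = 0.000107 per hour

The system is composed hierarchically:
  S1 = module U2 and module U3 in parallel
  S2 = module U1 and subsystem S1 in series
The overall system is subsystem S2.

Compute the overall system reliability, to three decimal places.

R(U1) = exp(−0.000647 × 400) = 0.77198
R(U2) = exp(−0.000536 × 400) = 0.80703
R(U3) = exp(−0.000107 × 400) = 0.95810
Parallel (U2 and U3): 1 − (1 − 0.80703)(1 − 0.95810) = 0.99191
Series (U1 and [0.99191]): 0.77198 × 0.99191 = 0.766

0.766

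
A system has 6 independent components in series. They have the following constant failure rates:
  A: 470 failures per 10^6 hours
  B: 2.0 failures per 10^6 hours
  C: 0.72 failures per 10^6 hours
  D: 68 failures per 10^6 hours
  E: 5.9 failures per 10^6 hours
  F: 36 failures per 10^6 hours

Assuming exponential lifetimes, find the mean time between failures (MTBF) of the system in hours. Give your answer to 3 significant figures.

Series of exponential components: λ_sys = Σ λ_i
λ_sys = 0.00047 + 0.0000020 + 0.00000072 + 0.000068 + 0.0000059 + 0.000036 = 5.8262e-04 /h
MTBF = 1 / λ_sys = 1720 h

1720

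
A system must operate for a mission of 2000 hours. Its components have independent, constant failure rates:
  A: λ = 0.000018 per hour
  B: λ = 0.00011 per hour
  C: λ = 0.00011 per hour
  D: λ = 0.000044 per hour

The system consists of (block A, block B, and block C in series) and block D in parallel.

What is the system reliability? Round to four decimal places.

0.9681

R(A) = exp(−0.000018 × 2000) = 0.964640
R(B) = exp(−0.00011 × 2000) = 0.802519
R(C) = exp(−0.00011 × 2000) = 0.802519
R(D) = exp(−0.000044 × 2000) = 0.915761
Series (A, B, and C): 0.964640 × 0.802519 × 0.802519 = 0.621264
Parallel ([0.621264] and D): 1 − (1 − 0.621264)(1 − 0.915761) = 0.9681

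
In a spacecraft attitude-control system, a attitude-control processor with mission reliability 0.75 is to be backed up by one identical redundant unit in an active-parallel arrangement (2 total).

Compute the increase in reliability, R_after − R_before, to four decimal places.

0.1875

R_before = 0.75
R_after = 1 − (1 − 0.75)^2 = 0.9375
ΔR = 0.9375 − 0.75 = 0.1875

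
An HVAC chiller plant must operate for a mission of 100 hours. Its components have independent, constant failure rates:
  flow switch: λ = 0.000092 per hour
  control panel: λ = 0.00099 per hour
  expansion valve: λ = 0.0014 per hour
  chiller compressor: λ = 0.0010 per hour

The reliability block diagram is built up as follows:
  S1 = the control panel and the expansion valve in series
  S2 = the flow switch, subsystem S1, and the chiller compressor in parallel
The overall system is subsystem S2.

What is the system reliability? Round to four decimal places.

0.9998

R(flow switch) = exp(−0.000092 × 100) = 0.990842
R(control panel) = exp(−0.00099 × 100) = 0.905743
R(expansion valve) = exp(−0.0014 × 100) = 0.869358
R(chiller compressor) = exp(−0.0010 × 100) = 0.904837
Series (control panel and expansion valve): 0.905743 × 0.869358 = 0.787415
Parallel (flow switch, [0.787415], and chiller compressor): 1 − (1 − 0.990842)(1 − 0.787415)(1 − 0.904837) = 0.9998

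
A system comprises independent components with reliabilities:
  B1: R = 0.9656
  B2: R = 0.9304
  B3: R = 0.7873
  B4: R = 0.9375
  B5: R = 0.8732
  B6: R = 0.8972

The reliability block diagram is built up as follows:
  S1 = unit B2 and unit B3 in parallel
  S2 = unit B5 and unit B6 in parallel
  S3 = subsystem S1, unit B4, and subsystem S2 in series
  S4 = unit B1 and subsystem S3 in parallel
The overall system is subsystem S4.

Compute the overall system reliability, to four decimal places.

Parallel (B2 and B3): 1 − (1 − 0.930400)(1 − 0.787300) = 0.985196
Parallel (B5 and B6): 1 − (1 − 0.873200)(1 − 0.897200) = 0.986965
Series ([0.985196], B4, and [0.986965]): 0.985196 × 0.937500 × 0.986965 = 0.911582
Parallel (B1 and [0.911582]): 1 − (1 − 0.965600)(1 − 0.911582) = 0.9970

0.9970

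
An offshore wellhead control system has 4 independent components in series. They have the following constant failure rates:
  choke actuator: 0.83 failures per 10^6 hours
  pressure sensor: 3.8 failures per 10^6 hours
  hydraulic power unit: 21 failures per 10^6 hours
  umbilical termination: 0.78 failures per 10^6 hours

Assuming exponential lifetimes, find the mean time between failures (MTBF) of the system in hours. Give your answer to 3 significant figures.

Series of exponential components: λ_sys = Σ λ_i
λ_sys = 0.00000083 + 0.0000038 + 0.000021 + 0.00000078 = 2.6410e-05 /h
MTBF = 1 / λ_sys = 37900 h

37900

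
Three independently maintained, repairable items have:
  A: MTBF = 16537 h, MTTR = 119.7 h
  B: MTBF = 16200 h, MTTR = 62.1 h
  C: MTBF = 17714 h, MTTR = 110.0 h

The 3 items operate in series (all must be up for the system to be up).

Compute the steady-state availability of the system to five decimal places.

A(A) = MTBF/(MTBF+MTTR) = 16537/(16537+119.7) = 0.992814
A(B) = MTBF/(MTBF+MTTR) = 16200/(16200+62.1) = 0.996181
A(C) = MTBF/(MTBF+MTTR) = 17714/(17714+110.0) = 0.993829
Series availability: 0.992814 × 0.996181 × 0.993829 = 0.98292

0.98292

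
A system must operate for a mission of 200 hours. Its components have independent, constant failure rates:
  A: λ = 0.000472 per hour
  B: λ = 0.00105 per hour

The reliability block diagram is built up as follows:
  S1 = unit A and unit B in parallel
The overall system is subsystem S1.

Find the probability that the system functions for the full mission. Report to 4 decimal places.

0.9829

R(A) = exp(−0.000472 × 200) = 0.909919
R(B) = exp(−0.00105 × 200) = 0.810584
Parallel (A and B): 1 − (1 − 0.909919)(1 − 0.810584) = 0.9829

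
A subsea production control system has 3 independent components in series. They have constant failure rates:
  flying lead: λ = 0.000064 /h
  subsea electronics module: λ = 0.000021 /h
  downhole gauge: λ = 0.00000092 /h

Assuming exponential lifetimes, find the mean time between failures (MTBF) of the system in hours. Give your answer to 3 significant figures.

Series of exponential components: λ_sys = Σ λ_i
λ_sys = 0.000064 + 0.000021 + 0.00000092 = 8.5920e-05 /h
MTBF = 1 / λ_sys = 11600 h

11600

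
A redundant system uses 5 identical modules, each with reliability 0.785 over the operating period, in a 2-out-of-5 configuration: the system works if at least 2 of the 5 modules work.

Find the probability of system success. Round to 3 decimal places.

0.991

R = Σ_{i=2}^{5} C(5,i) p^i (1−p)^{5−i} with p = 0.785
C(5,2)·0.785^2·0.215^3 = 0.06124
C(5,3)·0.785^3·0.215^2 = 0.22361
C(5,4)·0.785^4·0.215^1 = 0.40821
C(5,5)·0.785^5·0.215^0 = 0.29809
Sum = 0.991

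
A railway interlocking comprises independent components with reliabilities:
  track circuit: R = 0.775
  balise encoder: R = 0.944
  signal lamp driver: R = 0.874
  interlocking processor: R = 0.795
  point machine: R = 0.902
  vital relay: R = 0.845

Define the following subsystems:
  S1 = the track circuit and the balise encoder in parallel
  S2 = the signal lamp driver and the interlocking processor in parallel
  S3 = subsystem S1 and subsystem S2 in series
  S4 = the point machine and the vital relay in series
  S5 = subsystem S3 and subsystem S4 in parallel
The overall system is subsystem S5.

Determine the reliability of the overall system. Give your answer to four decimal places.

Parallel (track circuit and balise encoder): 1 − (1 − 0.775000)(1 − 0.944000) = 0.987400
Parallel (signal lamp driver and interlocking processor): 1 − (1 − 0.874000)(1 − 0.795000) = 0.974170
Series ([0.987400] and [0.974170]): 0.987400 × 0.974170 = 0.961895
Series (point machine and vital relay): 0.902000 × 0.845000 = 0.762190
Parallel ([0.961895] and [0.762190]): 1 − (1 − 0.961895)(1 − 0.762190) = 0.9909

0.9909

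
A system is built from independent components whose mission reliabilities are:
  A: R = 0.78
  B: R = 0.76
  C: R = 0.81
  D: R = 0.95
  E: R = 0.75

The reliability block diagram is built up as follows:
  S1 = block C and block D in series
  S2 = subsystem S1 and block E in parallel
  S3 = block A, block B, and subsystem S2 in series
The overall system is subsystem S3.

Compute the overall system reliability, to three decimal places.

Series (C and D): 0.81000 × 0.95000 = 0.76950
Parallel ([0.76950] and E): 1 − (1 − 0.76950)(1 − 0.75000) = 0.94238
Series (A, B, and [0.94238]): 0.78000 × 0.76000 × 0.94238 = 0.559

0.559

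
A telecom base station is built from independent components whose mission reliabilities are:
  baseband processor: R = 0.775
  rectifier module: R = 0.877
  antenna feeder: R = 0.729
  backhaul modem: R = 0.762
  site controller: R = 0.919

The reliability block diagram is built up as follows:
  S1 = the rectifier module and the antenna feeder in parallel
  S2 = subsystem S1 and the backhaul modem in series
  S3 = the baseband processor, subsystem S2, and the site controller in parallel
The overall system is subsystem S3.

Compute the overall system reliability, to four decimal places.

Parallel (rectifier module and antenna feeder): 1 − (1 − 0.877000)(1 − 0.729000) = 0.966667
Series ([0.966667] and backhaul modem): 0.966667 × 0.762000 = 0.736600
Parallel (baseband processor, [0.736600], and site controller): 1 − (1 − 0.775000)(1 − 0.736600)(1 − 0.919000) = 0.9952

0.9952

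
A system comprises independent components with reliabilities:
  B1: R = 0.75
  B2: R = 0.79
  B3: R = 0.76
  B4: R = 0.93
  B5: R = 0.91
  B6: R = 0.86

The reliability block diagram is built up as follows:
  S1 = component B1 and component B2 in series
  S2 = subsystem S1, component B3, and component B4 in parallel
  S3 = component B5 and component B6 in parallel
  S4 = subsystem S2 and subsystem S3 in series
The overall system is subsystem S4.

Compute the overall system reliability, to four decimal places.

0.9806

Series (B1 and B2): 0.750000 × 0.790000 = 0.592500
Parallel ([0.592500], B3, and B4): 1 − (1 − 0.592500)(1 − 0.760000)(1 − 0.930000) = 0.993154
Parallel (B5 and B6): 1 − (1 − 0.910000)(1 − 0.860000) = 0.987400
Series ([0.993154] and [0.987400]): 0.993154 × 0.987400 = 0.9806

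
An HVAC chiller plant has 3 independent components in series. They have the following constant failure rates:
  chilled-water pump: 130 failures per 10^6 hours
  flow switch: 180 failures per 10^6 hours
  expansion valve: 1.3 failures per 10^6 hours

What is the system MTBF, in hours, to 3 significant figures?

3210

Series of exponential components: λ_sys = Σ λ_i
λ_sys = 0.00013 + 0.00018 + 0.0000013 = 3.1130e-04 /h
MTBF = 1 / λ_sys = 3210 h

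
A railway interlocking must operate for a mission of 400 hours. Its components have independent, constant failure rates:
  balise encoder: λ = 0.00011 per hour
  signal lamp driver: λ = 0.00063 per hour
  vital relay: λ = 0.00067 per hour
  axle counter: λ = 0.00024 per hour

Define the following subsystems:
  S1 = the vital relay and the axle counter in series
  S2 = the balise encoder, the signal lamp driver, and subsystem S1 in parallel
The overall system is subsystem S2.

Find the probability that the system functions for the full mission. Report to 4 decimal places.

R(balise encoder) = exp(−0.00011 × 400) = 0.956954
R(signal lamp driver) = exp(−0.00063 × 400) = 0.777245
R(vital relay) = exp(−0.00067 × 400) = 0.764908
R(axle counter) = exp(−0.00024 × 400) = 0.908464
Series (vital relay and axle counter): 0.764908 × 0.908464 = 0.694891
Parallel (balise encoder, signal lamp driver, and [0.694891]): 1 − (1 − 0.956954)(1 − 0.777245)(1 − 0.694891) = 0.9971

0.9971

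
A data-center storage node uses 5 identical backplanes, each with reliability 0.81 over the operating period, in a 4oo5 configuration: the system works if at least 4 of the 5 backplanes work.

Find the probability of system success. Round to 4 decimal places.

R = Σ_{i=4}^{5} C(5,i) p^i (1−p)^{5−i} with p = 0.81
C(5,4)·0.81^4·0.19^1 = 0.408944
C(5,5)·0.81^5·0.19^0 = 0.348678
Sum = 0.7576

0.7576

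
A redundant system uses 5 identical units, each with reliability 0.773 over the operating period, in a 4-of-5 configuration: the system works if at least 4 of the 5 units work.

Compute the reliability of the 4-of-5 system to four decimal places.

R = Σ_{i=4}^{5} C(5,i) p^i (1−p)^{5−i} with p = 0.773
C(5,4)·0.773^4·0.227^1 = 0.405241
C(5,5)·0.773^5·0.227^0 = 0.275993
Sum = 0.6812

0.6812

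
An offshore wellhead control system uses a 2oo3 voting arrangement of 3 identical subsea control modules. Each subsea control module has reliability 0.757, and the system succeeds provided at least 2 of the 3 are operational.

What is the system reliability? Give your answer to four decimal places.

0.8516

R = Σ_{i=2}^{3} C(3,i) p^i (1−p)^{3−i} with p = 0.757
C(3,2)·0.757^2·0.243^1 = 0.417753
C(3,3)·0.757^3·0.243^0 = 0.433798
Sum = 0.8516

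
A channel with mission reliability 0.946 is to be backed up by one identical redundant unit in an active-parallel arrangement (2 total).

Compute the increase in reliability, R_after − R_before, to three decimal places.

R_before = 0.946
R_after = 1 − (1 − 0.946)^2 = 0.997
ΔR = 0.997 − 0.946 = 0.051

0.051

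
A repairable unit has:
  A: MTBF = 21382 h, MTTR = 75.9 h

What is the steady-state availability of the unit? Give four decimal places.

A(A) = MTBF/(MTBF+MTTR) = 21382/(21382+75.9) = 0.9965

0.9965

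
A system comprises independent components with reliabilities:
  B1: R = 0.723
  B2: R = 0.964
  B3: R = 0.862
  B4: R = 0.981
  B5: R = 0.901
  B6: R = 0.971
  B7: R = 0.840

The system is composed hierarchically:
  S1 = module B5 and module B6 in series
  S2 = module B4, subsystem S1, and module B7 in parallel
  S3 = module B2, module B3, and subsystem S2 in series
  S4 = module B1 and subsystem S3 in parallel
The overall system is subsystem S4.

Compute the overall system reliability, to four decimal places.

Series (B5 and B6): 0.901000 × 0.971000 = 0.874871
Parallel (B4, [0.874871], and B7): 1 − (1 − 0.981000)(1 − 0.874871)(1 − 0.840000) = 0.999620
Series (B2, B3, and [0.999620]): 0.964000 × 0.862000 × 0.999620 = 0.830652
Parallel (B1 and [0.830652]): 1 − (1 − 0.723000)(1 − 0.830652) = 0.9531

0.9531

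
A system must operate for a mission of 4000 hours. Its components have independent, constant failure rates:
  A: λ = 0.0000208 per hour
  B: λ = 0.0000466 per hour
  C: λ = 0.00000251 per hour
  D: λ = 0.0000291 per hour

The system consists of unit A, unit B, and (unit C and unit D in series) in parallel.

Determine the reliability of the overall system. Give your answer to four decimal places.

R(A) = exp(−0.0000208 × 4000) = 0.920167
R(B) = exp(−0.0000466 × 4000) = 0.829942
R(C) = exp(−0.00000251 × 4000) = 0.990010
R(D) = exp(−0.0000291 × 4000) = 0.890119
Series (C and D): 0.990010 × 0.890119 = 0.881227
Parallel (A, B, and [0.881227]): 1 − (1 − 0.920167)(1 − 0.829942)(1 − 0.881227) = 0.9984

0.9984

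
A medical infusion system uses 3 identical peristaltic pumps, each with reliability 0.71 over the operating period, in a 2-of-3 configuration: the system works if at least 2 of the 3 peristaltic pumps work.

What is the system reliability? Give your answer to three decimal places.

0.796

R = Σ_{i=2}^{3} C(3,i) p^i (1−p)^{3−i} with p = 0.71
C(3,2)·0.71^2·0.29^1 = 0.43857
C(3,3)·0.71^3·0.29^0 = 0.35791
Sum = 0.796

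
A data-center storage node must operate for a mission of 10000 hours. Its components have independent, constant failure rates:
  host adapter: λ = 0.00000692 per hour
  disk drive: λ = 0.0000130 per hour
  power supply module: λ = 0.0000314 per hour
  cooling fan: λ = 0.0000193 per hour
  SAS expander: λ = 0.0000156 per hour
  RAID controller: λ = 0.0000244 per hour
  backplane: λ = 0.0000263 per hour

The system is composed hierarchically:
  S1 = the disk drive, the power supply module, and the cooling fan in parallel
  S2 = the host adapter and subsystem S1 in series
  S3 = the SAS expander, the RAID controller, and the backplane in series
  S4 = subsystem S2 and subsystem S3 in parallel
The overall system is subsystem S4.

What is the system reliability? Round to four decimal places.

R(host adapter) = exp(−0.00000692 × 10000) = 0.933140
R(disk drive) = exp(−0.0000130 × 10000) = 0.878095
R(power supply module) = exp(−0.0000314 × 10000) = 0.730519
R(cooling fan) = exp(−0.0000193 × 10000) = 0.824482
R(SAS expander) = exp(−0.0000156 × 10000) = 0.855559
R(RAID controller) = exp(−0.0000244 × 10000) = 0.783488
R(backplane) = exp(−0.0000263 × 10000) = 0.768742
Parallel (disk drive, power supply module, and cooling fan): 1 − (1 − 0.878095)(1 − 0.730519)(1 − 0.824482) = 0.994234
Series (host adapter and [0.994234]): 0.933140 × 0.994234 = 0.927760
Series (SAS expander, RAID controller, and backplane): 0.855559 × 0.783488 × 0.768742 = 0.515303
Parallel ([0.927760] and [0.515303]): 1 − (1 − 0.927760)(1 − 0.515303) = 0.9650

0.9650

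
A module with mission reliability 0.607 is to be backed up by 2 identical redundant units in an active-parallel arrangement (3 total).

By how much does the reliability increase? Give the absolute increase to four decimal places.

R_before = 0.607
R_after = 1 − (1 − 0.607)^3 = 0.9393
ΔR = 0.9393 − 0.607 = 0.3323

0.3323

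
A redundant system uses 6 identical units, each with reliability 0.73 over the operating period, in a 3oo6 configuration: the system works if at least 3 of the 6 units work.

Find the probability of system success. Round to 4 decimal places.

R = Σ_{i=3}^{6} C(6,i) p^i (1−p)^{6−i} with p = 0.73
C(6,3)·0.73^3·0.27^3 = 0.153140
C(6,4)·0.73^4·0.27^2 = 0.310535
C(6,5)·0.73^5·0.27^1 = 0.335838
C(6,6)·0.73^6·0.27^0 = 0.151334
Sum = 0.9508

0.9508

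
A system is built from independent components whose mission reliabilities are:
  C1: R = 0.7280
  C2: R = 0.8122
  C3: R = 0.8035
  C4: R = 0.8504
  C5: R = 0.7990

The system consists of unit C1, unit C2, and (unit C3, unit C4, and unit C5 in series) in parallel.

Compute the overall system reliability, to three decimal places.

0.977

Series (C3, C4, and C5): 0.80350 × 0.85040 × 0.79900 = 0.54595
Parallel (C1, C2, and [0.54595]): 1 − (1 − 0.72800)(1 − 0.81220)(1 − 0.54595) = 0.977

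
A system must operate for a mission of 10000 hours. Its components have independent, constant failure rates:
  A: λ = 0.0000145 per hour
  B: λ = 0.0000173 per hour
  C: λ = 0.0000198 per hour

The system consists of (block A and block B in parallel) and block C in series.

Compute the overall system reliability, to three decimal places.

0.803

R(A) = exp(−0.0000145 × 10000) = 0.86502
R(B) = exp(−0.0000173 × 10000) = 0.84114
R(C) = exp(−0.0000198 × 10000) = 0.82037
Parallel (A and B): 1 − (1 − 0.86502)(1 − 0.84114) = 0.97856
Series ([0.97856] and C): 0.97856 × 0.82037 = 0.803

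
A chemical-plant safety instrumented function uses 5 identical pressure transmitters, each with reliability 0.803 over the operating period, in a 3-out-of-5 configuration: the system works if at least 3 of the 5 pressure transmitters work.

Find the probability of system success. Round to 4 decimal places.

0.9444

R = Σ_{i=3}^{5} C(5,i) p^i (1−p)^{5−i} with p = 0.803
C(5,3)·0.803^3·0.197^2 = 0.200946
C(5,4)·0.803^4·0.197^1 = 0.409542
C(5,5)·0.803^5·0.197^0 = 0.333870
Sum = 0.9444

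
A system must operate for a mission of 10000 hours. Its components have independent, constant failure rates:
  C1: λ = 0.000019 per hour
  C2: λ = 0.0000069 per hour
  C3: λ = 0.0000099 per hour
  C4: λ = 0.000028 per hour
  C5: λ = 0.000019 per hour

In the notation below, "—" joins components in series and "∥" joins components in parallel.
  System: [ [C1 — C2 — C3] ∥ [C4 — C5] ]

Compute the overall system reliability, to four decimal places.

R(C1) = exp(−0.000019 × 10000) = 0.826959
R(C2) = exp(−0.0000069 × 10000) = 0.933327
R(C3) = exp(−0.0000099 × 10000) = 0.905743
R(C4) = exp(−0.000028 × 10000) = 0.755784
R(C5) = exp(−0.000019 × 10000) = 0.826959
Series (C1, C2, and C3): 0.826959 × 0.933327 × 0.905743 = 0.699073
Series (C4 and C5): 0.755784 × 0.826959 = 0.625002
Parallel ([0.699073] and [0.625002]): 1 − (1 − 0.699073)(1 − 0.625002) = 0.8872

0.8872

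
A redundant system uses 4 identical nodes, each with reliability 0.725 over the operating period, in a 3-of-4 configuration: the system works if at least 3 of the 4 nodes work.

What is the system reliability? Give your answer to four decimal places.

R = Σ_{i=3}^{4} C(4,i) p^i (1−p)^{4−i} with p = 0.725
C(4,3)·0.725^3·0.275^1 = 0.419186
C(4,4)·0.725^4·0.275^0 = 0.276282
Sum = 0.6955

0.6955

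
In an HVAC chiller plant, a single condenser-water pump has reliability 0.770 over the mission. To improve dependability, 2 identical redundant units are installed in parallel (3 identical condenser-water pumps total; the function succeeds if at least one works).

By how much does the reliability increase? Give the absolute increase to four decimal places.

0.2178

R_before = 0.770
R_after = 1 − (1 − 0.770)^3 = 0.9878
ΔR = 0.9878 − 0.770 = 0.2178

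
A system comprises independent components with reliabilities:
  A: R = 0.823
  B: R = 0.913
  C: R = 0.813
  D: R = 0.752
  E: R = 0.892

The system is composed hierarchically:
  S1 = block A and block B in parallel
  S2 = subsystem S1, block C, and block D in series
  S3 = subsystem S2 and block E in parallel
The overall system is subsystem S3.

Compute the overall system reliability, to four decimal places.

Parallel (A and B): 1 − (1 − 0.823000)(1 − 0.913000) = 0.984601
Series ([0.984601], C, and D): 0.984601 × 0.813000 × 0.752000 = 0.601961
Parallel ([0.601961] and E): 1 − (1 − 0.601961)(1 − 0.892000) = 0.9570

0.9570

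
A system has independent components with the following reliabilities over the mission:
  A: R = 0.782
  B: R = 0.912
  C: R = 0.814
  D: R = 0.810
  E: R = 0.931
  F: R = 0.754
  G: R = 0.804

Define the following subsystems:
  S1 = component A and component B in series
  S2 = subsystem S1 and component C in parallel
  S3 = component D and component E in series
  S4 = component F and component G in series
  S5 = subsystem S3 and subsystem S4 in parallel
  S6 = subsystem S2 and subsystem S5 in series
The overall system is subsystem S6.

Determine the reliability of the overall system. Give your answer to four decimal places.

0.8550

Series (A and B): 0.782000 × 0.912000 = 0.713184
Parallel ([0.713184] and C): 1 − (1 − 0.713184)(1 − 0.814000) = 0.946652
Series (D and E): 0.810000 × 0.931000 = 0.754110
Series (F and G): 0.754000 × 0.804000 = 0.606216
Parallel ([0.754110] and [0.606216]): 1 − (1 − 0.754110)(1 − 0.606216) = 0.903172
Series ([0.946652] and [0.903172]): 0.946652 × 0.903172 = 0.8550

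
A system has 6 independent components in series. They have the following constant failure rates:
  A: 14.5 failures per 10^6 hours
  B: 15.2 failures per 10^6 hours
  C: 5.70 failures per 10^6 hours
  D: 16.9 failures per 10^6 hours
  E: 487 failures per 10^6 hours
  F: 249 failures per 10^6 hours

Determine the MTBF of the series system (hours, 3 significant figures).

Series of exponential components: λ_sys = Σ λ_i
λ_sys = 0.0000145 + 0.0000152 + 0.00000570 + 0.0000169 + 0.000487 + 0.000249 = 7.8830e-04 /h
MTBF = 1 / λ_sys = 1270 h

1270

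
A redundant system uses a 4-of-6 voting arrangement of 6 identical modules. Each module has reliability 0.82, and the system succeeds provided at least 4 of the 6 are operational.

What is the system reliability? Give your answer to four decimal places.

0.9241

R = Σ_{i=4}^{6} C(6,i) p^i (1−p)^{6−i} with p = 0.82
C(6,4)·0.82^4·0.18^2 = 0.219731
C(6,5)·0.82^5·0.18^1 = 0.400399
C(6,6)·0.82^6·0.18^0 = 0.304007
Sum = 0.9241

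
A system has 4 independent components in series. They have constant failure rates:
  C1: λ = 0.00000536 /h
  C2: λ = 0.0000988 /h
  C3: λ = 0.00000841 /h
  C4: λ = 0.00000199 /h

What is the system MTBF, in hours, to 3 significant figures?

Series of exponential components: λ_sys = Σ λ_i
λ_sys = 0.00000536 + 0.0000988 + 0.00000841 + 0.00000199 = 1.1456e-04 /h
MTBF = 1 / λ_sys = 8730 h

8730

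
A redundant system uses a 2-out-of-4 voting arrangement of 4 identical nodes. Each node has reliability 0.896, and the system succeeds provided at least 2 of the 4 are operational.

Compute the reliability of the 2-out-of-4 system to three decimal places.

0.996

R = Σ_{i=2}^{4} C(4,i) p^i (1−p)^{4−i} with p = 0.896
C(4,2)·0.896^2·0.104^2 = 0.05210
C(4,3)·0.896^3·0.104^1 = 0.29924
C(4,4)·0.896^4·0.104^0 = 0.64451
Sum = 0.996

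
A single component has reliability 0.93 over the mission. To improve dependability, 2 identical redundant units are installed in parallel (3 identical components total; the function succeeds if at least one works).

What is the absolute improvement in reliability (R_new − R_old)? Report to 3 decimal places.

0.070

R_before = 0.93
R_after = 1 − (1 − 0.93)^3 = 1.000
ΔR = 1.000 − 0.93 = 0.070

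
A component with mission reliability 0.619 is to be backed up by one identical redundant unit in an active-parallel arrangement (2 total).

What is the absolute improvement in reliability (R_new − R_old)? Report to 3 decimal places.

0.236

R_before = 0.619
R_after = 1 − (1 − 0.619)^2 = 0.855
ΔR = 0.855 − 0.619 = 0.236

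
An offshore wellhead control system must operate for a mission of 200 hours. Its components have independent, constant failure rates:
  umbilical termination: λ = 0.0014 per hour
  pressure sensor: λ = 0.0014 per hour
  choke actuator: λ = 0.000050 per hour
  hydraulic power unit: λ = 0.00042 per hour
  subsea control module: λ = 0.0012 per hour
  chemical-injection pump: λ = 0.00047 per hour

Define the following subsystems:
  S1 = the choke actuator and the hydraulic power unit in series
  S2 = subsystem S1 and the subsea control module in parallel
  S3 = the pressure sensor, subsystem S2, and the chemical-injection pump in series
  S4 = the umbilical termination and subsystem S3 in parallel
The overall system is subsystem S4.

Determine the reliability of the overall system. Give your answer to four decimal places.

R(umbilical termination) = exp(−0.0014 × 200) = 0.755784
R(pressure sensor) = exp(−0.0014 × 200) = 0.755784
R(choke actuator) = exp(−0.000050 × 200) = 0.990050
R(hydraulic power unit) = exp(−0.00042 × 200) = 0.919431
R(subsea control module) = exp(−0.0012 × 200) = 0.786628
R(chemical-injection pump) = exp(−0.00047 × 200) = 0.910283
Series (choke actuator and hydraulic power unit): 0.990050 × 0.919431 = 0.910283
Parallel ([0.910283] and subsea control module): 1 − (1 − 0.910283)(1 − 0.786628) = 0.980857
Series (pressure sensor, [0.980857], and chemical-injection pump): 0.755784 × 0.980857 × 0.910283 = 0.674807
Parallel (umbilical termination and [0.674807]): 1 − (1 − 0.755784)(1 − 0.674807) = 0.9206

0.9206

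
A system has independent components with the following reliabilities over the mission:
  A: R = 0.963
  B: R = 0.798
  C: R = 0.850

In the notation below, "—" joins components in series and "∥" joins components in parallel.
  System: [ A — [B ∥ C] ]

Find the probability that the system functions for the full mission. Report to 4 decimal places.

0.9338

Parallel (B and C): 1 − (1 − 0.798000)(1 − 0.850000) = 0.969700
Series (A and [0.969700]): 0.963000 × 0.969700 = 0.9338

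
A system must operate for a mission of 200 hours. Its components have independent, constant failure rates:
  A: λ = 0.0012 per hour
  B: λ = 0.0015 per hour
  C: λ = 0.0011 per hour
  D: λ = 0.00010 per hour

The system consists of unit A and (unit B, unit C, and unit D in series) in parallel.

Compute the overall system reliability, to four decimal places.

R(A) = exp(−0.0012 × 200) = 0.786628
R(B) = exp(−0.0015 × 200) = 0.740818
R(C) = exp(−0.0011 × 200) = 0.802519
R(D) = exp(−0.00010 × 200) = 0.980199
Series (B, C, and D): 0.740818 × 0.802519 × 0.980199 = 0.582748
Parallel (A and [0.582748]): 1 − (1 − 0.786628)(1 − 0.582748) = 0.9110

0.9110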